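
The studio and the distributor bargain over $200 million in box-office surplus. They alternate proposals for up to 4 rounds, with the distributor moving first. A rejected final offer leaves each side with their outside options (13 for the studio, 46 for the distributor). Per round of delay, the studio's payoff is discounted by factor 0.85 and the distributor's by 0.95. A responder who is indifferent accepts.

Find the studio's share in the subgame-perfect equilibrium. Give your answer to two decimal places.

Round 4 (the studio proposes): the distributor gets 46 if talks fail, so the studio offers 46 and keeps 154.
Round 3 (the distributor proposes): the studio can get 154 next round, worth 0.85 × 154 = 130.9 now, so the distributor offers 130.9, keeping 69.1.
Round 2 (the studio proposes): the distributor can get 69.1 next round, worth 0.95 × 69.1 = 65.645 now, so the studio offers 65.645, keeping 134.355.
Round 1 (the distributor proposes): the studio can get 134.355 next round, worth 0.85 × 134.355 = 114.20175 now; the distributor offers that and keeps 85.79825.

114.20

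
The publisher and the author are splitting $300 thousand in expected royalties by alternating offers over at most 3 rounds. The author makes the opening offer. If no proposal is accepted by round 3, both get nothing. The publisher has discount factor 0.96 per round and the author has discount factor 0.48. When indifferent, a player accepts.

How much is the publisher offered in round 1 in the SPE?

Solve by backward induction from round 3.
Round 3 (the author proposes): the publisher will accept anything ≥ 0, so the author offers 0 and keeps 300.
Round 2 (the publisher proposes): the author can get 300 next round, worth 0.48 × 300 = 144 now; the publisher offers that and keeps 156.
Round 1 (the author proposes): the publisher can get 156 next round, worth 0.96 × 156 = 149.76 now, so the author offers 149.76, keeping 150.24.

149.76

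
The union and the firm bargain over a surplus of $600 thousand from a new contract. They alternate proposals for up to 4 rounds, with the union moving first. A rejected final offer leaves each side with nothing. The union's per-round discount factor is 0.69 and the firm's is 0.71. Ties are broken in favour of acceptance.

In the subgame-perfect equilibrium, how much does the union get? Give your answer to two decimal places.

Round 4 (the firm proposes): rejection yields 0 for the union; the firm offers 0 and keeps 600.
Round 3 (the union proposes): the firm can get 600 next round, worth 0.71 × 600 = 426 now. The union offers 426 and keeps 600 − 426 = 174.
Round 2 (the firm proposes): the union can get 174 next round, worth 0.69 × 174 = 120.06 now. The firm offers 120.06 and keeps 600 − 120.06 = 479.94.
Round 1 (the union proposes): the firm can get 479.94 next round, worth 0.71 × 479.94 = 340.7574 now; the union offers that and keeps 259.2426.

259.24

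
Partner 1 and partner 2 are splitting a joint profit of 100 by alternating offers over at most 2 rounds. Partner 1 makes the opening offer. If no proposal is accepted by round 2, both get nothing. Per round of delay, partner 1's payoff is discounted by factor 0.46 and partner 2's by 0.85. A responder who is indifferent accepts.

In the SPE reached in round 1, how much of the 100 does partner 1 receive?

Round 2 (partner 2 proposes): partner 1 will accept anything ≥ 0, so partner 2 offers 0 and keeps 100.
Round 1 (partner 1 proposes): partner 2 can get 100 next round, worth 0.85 × 100 = 85 now; partner 1 offers that and keeps 15.

15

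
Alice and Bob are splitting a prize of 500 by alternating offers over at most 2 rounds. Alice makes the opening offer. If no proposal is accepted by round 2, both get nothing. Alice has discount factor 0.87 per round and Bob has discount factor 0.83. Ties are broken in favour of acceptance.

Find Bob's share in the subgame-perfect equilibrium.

415

Round 2 (Bob proposes): Alice will accept anything ≥ 0, so Bob offers 0 and keeps 500.
Round 1 (Alice proposes): Bob can get 500 next round, worth 0.83 × 500 = 415 now. Alice offers 415 and keeps 500 − 415 = 85.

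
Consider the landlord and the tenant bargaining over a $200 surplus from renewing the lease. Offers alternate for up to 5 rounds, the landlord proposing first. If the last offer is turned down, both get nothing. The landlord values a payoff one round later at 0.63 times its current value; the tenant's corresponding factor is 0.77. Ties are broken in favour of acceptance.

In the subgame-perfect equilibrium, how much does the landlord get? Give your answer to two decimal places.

115.38

Round 5 (the landlord proposes): rejection yields 0 for the tenant; the landlord offers 0 and keeps 200.
Round 4 (the tenant proposes): the landlord can get 200 next round, worth 0.63 × 200 = 126 now; the tenant offers that and keeps 74.
Round 3 (the landlord proposes): the tenant can get 74 next round, worth 0.77 × 74 = 56.98 now, so the landlord offers 56.98, keeping 143.02.
Round 2 (the tenant proposes): the landlord can get 143.02 next round, worth 0.63 × 143.02 = 90.1026 now, so the tenant offers 90.1026, keeping 109.8974.
Round 1 (the landlord proposes): the tenant can get 109.8974 next round, worth 0.77 × 109.8974 = 84.620998 now, so the landlord offers 84.620998, keeping 115.379002.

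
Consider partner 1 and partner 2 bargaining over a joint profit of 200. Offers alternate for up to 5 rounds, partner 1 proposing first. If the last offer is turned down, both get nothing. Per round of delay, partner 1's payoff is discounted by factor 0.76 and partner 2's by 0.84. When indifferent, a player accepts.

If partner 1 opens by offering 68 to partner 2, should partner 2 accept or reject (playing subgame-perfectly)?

Round 5 (partner 1 proposes): partner 2 will accept anything ≥ 0, so partner 1 offers 0 and keeps 200.
Round 4 (partner 2 proposes): partner 1 can get 200 next round, worth 0.76 × 200 = 152 now; partner 2 offers that and keeps 48.
Round 3 (partner 1 proposes): partner 2 can get 48 next round, worth 0.84 × 48 = 40.32 now, so partner 1 offers 40.32, keeping 159.68.
Round 2 (partner 2 proposes): partner 1 can get 159.68 next round, worth 0.76 × 159.68 = 121.3568 now. Partner 2 offers 121.3568 and keeps 200 − 121.3568 = 78.6432.
So by rejecting in round 1, partner 2 gets 78.6432 next round, worth 0.84 × 78.6432 = 66.060288 now.
Offer 68 ≥ 66.060288, so partner 2 accepts.

Accept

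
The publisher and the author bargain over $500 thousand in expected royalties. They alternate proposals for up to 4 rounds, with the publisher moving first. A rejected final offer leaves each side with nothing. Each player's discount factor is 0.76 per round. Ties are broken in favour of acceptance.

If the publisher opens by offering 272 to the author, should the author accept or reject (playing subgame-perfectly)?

Reject

Round 4 (the author proposes): rejection yields 0 for the publisher; the author offers 0 and keeps 500.
Round 3 (the publisher proposes): the author can get 500 next round, worth 0.76 × 500 = 380 now. The publisher offers 380 and keeps 500 − 380 = 120.
Round 2 (the author proposes): the publisher can get 120 next round, worth 0.76 × 120 = 91.2 now. The author offers 91.2 and keeps 500 − 91.2 = 408.8.
So by rejecting in round 1, the author gets 408.8 next round, worth 0.76 × 408.8 = 310.688 now.
Offer 272 < 310.688, so the author rejects.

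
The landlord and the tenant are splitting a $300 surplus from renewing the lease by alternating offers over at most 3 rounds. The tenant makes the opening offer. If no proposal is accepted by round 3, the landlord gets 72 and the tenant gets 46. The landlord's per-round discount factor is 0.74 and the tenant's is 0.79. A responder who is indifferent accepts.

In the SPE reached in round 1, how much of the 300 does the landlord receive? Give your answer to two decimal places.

88.71

Work backward from the last round.
Round 3 (the tenant proposes): the landlord gets 72 if talks fail, so the tenant offers 72 and keeps 228.
Round 2 (the landlord proposes): the tenant can get 228 next round, worth 0.79 × 228 = 180.12 now, so the landlord offers 180.12, keeping 119.88.
Round 1 (the tenant proposes): the landlord can get 119.88 next round, worth 0.74 × 119.88 = 88.7112 now; the tenant offers that and keeps 211.2888.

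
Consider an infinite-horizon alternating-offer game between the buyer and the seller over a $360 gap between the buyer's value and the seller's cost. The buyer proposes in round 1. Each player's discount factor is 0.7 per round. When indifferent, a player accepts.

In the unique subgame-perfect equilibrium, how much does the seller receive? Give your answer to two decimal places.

Let x be the buyer's share when the buyer proposes and y be the seller's share when the seller proposes.
The seller accepts iff offered ≥ 0.7·y, so x = 360 − 0.7y. Symmetrically y = 360 − 0.7x.
Substituting: x = 360 − 0.7(360 − 0.7x), giving x(1 − 0.7·0.7) = 360(1 − 0.7).
So x = 360 × 0.3 / 0.51 ≈ 211.7647, and the seller receives 360 − x ≈ 148.2353.

148.24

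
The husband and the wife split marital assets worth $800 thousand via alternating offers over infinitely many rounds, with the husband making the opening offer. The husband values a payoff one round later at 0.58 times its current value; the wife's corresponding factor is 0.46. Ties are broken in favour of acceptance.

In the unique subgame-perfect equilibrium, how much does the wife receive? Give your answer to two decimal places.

210.80

In a stationary SPE each proposer offers the other exactly their discounted continuation value.
If the husband keeps x when proposing and the wife keeps y when proposing, then x = 800 − 0.46y and y = 800 − 0.58x.
Solving: x = 800(1 − 0.46) / (1 − 0.58·0.46) = 432 / 0.7332 ≈ 589.1980.
The wife gets 800 − 589.1980 ≈ 210.8020.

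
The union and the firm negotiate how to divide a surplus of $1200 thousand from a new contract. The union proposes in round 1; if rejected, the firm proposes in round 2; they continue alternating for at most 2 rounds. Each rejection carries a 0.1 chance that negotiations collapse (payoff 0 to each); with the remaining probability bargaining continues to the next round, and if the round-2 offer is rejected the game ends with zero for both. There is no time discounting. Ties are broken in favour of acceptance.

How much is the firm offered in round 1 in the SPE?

1080

By backward induction:
Round 2 (the firm proposes): rejection yields 0 for the union; the firm offers 0 and keeps 1200.
Round 1 (the union proposes): rejecting gives the firm an expected 0.9 × 1200 = 1080. The union offers 1080 and keeps 1200 − 1080 = 120.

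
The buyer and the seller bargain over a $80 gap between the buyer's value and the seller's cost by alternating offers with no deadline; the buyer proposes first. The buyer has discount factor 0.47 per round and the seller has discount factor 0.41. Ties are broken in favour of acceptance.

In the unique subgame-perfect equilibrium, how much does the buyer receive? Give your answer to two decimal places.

58.47

In a stationary SPE each proposer offers the other exactly their discounted continuation value.
If the buyer keeps x when proposing and the seller keeps y when proposing, then x = 80 − 0.41y and y = 80 − 0.47x.
Solving: x = 80(1 − 0.41) / (1 − 0.47·0.41) = 47.2 / 0.8073 ≈ 58.4665.
The seller gets 80 − 58.4665 ≈ 21.5335.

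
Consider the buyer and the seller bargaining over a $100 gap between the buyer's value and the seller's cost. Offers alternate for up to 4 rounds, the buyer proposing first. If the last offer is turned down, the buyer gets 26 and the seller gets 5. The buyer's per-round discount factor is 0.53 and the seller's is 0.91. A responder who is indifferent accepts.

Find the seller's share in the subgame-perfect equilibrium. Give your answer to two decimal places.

75.25

Round 4 (the seller proposes): the buyer gets 26 if talks fail, so the seller offers 26 and keeps 74.
Round 3 (the buyer proposes): the seller can get 74 next round, worth 0.91 × 74 = 67.34 now; the buyer offers that and keeps 32.66.
Round 2 (the seller proposes): the buyer can get 32.66 next round, worth 0.53 × 32.66 = 17.3098 now, so the seller offers 17.3098, keeping 82.6902.
Round 1 (the buyer proposes): the seller can get 82.6902 next round, worth 0.91 × 82.6902 = 75.248082 now. The buyer offers 75.248082 and keeps 100 − 75.248082 = 24.751918.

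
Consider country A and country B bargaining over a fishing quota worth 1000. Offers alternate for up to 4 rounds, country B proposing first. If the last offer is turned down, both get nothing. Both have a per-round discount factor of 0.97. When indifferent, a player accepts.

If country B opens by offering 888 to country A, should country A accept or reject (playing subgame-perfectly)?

Reject

Round 4 (country A proposes): rejection yields 0 for country B; country A offers 0 and keeps 1000.
Round 3 (country B proposes): country A can get 1000 next round, worth 0.97 × 1000 = 970 now; country B offers that and keeps 30.
Round 2 (country A proposes): country B can get 30 next round, worth 0.97 × 30 = 29.1 now. Country A offers 29.1 and keeps 1000 − 29.1 = 970.9.
So by rejecting in round 1, country A gets 970.9 next round, worth 0.97 × 970.9 = 941.773 now.
Offer 888 < 941.773, so country A rejects.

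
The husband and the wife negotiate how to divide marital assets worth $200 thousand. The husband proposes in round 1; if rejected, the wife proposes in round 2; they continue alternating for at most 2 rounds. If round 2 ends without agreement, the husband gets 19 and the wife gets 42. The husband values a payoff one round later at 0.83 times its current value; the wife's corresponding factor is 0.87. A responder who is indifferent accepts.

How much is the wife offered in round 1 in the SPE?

157.47

Round 2 (the wife proposes): the husband gets 19 if talks fail, so the wife offers 19 and keeps 181.
Round 1 (the husband proposes): the wife can get 181 next round, worth 0.87 × 181 = 157.47 now; the husband offers that and keeps 42.53.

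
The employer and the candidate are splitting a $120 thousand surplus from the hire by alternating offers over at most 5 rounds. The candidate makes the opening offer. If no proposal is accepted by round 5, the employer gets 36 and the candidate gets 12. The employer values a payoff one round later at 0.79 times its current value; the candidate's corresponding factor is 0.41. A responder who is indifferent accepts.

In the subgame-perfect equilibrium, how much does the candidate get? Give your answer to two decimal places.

Round 5 (the candidate proposes): the employer gets 36 if talks fail, so the candidate offers 36 and keeps 84.
Round 4 (the employer proposes): the candidate can get 84 next round, worth 0.41 × 84 = 34.44 now, so the employer offers 34.44, keeping 85.56.
Round 3 (the candidate proposes): the employer can get 85.56 next round, worth 0.79 × 85.56 = 67.5924 now. The candidate offers 67.5924 and keeps 120 − 67.5924 = 52.4076.
Round 2 (the employer proposes): the candidate can get 52.4076 next round, worth 0.41 × 52.4076 = 21.487116 now, so the employer offers 21.487116, keeping 98.512884.
Round 1 (the candidate proposes): the employer can get 98.512884 next round, worth 0.79 × 98.512884 = 77.82517836 now. The candidate offers 77.82517836 and keeps 120 − 77.82517836 = 42.17482164.

42.17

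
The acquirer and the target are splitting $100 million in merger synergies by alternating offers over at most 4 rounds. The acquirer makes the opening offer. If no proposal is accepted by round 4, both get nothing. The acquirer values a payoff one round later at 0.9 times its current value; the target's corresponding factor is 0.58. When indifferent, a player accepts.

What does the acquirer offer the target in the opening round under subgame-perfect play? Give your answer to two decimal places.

36.08

Round 4 (the target proposes): rejection yields 0 for the acquirer; the target offers 0 and keeps 100.
Round 3 (the acquirer proposes): the target can get 100 next round, worth 0.58 × 100 = 58 now. The acquirer offers 58 and keeps 100 − 58 = 42.
Round 2 (the target proposes): the acquirer can get 42 next round, worth 0.9 × 42 = 37.8 now; the target offers that and keeps 62.2.
Round 1 (the acquirer proposes): the target can get 62.2 next round, worth 0.58 × 62.2 = 36.076 now. The acquirer offers 36.076 and keeps 100 − 36.076 = 63.924.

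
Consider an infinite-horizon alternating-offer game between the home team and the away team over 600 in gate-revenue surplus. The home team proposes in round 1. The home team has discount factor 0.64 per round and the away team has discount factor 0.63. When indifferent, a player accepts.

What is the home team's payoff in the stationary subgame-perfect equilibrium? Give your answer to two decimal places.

Let x be the home team's share when the home team proposes and y be the away team's share when the away team proposes.
The away team accepts iff offered ≥ 0.63·y, so x = 600 − 0.63y. Symmetrically y = 600 − 0.64x.
Substituting: x = 600 − 0.63(600 − 0.64x), giving x(1 − 0.64·0.63) = 600(1 − 0.63).
So x = 600 × 0.37 / 0.5968 ≈ 371.9839, and the away team receives 600 − x ≈ 228.0161.

371.98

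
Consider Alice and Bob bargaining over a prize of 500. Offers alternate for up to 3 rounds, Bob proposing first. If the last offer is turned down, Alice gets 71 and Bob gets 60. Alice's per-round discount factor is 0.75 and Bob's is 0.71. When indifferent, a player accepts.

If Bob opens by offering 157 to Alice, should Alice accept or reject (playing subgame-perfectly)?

Accept

Round 3 (Bob proposes): Alice gets 71 if talks fail, so Bob offers 71 and keeps 429.
Round 2 (Alice proposes): Bob can get 429 next round, worth 0.71 × 429 = 304.59 now. Alice offers 304.59 and keeps 500 − 304.59 = 195.41.
So by rejecting in round 1, Alice gets 195.41 next round, worth 0.75 × 195.41 = 146.5575 now.
Offer 157 ≥ 146.5575, so Alice accepts.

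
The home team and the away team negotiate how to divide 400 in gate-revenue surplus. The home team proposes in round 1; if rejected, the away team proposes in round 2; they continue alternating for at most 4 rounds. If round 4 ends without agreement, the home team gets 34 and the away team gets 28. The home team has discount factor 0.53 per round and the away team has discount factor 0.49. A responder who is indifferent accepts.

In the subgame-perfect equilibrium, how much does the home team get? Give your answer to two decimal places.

261.31

Round 4 (the away team proposes): the home team gets 34 if talks fail, so the away team offers 34 and keeps 366.
Round 3 (the home team proposes): the away team can get 366 next round, worth 0.49 × 366 = 179.34 now, so the home team offers 179.34, keeping 220.66.
Round 2 (the away team proposes): the home team can get 220.66 next round, worth 0.53 × 220.66 = 116.9498 now, so the away team offers 116.9498, keeping 283.0502.
Round 1 (the home team proposes): the away team can get 283.0502 next round, worth 0.49 × 283.0502 = 138.694598 now, so the home team offers 138.694598, keeping 261.305402.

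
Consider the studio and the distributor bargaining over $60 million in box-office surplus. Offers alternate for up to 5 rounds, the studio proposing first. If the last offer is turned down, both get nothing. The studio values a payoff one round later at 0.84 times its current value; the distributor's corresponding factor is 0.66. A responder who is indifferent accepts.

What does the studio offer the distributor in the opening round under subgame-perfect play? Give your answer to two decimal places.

9.85

Round 5 (the studio proposes): the distributor will accept anything ≥ 0, so the studio offers 0 and keeps 60.
Round 4 (the distributor proposes): the studio can get 60 next round, worth 0.84 × 60 = 50.4 now; the distributor offers that and keeps 9.6.
Round 3 (the studio proposes): the distributor can get 9.6 next round, worth 0.66 × 9.6 = 6.336 now. The studio offers 6.336 and keeps 60 − 6.336 = 53.664.
Round 2 (the distributor proposes): the studio can get 53.664 next round, worth 0.84 × 53.664 = 45.07776 now; the distributor offers that and keeps 14.92224.
Round 1 (the studio proposes): the distributor can get 14.92224 next round, worth 0.66 × 14.92224 = 9.8486784 now. The studio offers 9.8486784 and keeps 60 − 9.8486784 = 50.1513216.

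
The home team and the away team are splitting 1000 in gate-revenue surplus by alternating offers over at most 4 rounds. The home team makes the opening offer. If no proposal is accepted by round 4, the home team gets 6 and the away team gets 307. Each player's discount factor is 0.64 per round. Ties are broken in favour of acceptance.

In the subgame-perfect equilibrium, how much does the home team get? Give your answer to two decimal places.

509.03

Work backward from the last round.
Round 4 (the away team proposes): the home team gets 6 if talks fail, so the away team offers 6 and keeps 994.
Round 3 (the home team proposes): the away team can get 994 next round, worth 0.64 × 994 = 636.16 now, so the home team offers 636.16, keeping 363.84.
Round 2 (the away team proposes): the home team can get 363.84 next round, worth 0.64 × 363.84 = 232.8576 now, so the away team offers 232.8576, keeping 767.1424.
Round 1 (the home team proposes): the away team can get 767.1424 next round, worth 0.64 × 767.1424 = 490.971136 now; the home team offers that and keeps 509.028864.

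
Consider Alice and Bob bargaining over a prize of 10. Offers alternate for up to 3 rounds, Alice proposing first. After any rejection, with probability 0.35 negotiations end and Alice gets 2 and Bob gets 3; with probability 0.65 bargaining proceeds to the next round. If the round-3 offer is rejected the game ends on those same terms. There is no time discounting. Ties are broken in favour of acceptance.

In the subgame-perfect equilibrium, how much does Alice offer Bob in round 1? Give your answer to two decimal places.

4.14

By backward induction:
Round 3 (Alice proposes): Bob gets 3 if talks fail, so Alice offers 3 and keeps 7.
Round 2 (Bob proposes): rejecting gives Alice an expected 0.65 × 7 + 0.35 × 2 = 5.25; Bob offers that and keeps 4.75.
Round 1 (Alice proposes): rejecting gives Bob an expected 0.65 × 4.75 + 0.35 × 3 = 4.1375. Alice offers 4.1375 and keeps 10 − 4.1375 = 5.8625.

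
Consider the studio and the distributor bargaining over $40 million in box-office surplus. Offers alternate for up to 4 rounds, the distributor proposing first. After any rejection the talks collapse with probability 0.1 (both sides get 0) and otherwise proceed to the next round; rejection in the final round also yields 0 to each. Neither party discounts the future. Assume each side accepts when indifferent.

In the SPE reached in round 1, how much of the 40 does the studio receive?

32.76

By backward induction:
Round 4 (the studio proposes): the distributor will accept anything ≥ 0, so the studio offers 0 and keeps 40.
Round 3 (the distributor proposes): rejecting gives the studio an expected 0.9 × 40 = 36, so the distributor offers 36, keeping 4.
Round 2 (the studio proposes): rejecting gives the distributor an expected 0.9 × 4 = 3.6. The studio offers 3.6 and keeps 40 − 3.6 = 36.4.
Round 1 (the distributor proposes): rejecting gives the studio an expected 0.9 × 36.4 = 32.76. The distributor offers 32.76 and keeps 40 − 32.76 = 7.24.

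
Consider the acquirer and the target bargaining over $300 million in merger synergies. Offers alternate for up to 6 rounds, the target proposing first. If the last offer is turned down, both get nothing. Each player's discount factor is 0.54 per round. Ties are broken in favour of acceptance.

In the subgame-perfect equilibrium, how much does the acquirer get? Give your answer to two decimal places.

110.02

Round 6 (the acquirer proposes): rejection yields 0 for the target; the acquirer offers 0 and keeps 300.
Round 5 (the target proposes): the acquirer can get 300 next round, worth 0.54 × 300 = 162 now; the target offers that and keeps 138.
Round 4 (the acquirer proposes): the target can get 138 next round, worth 0.54 × 138 = 74.52 now. The acquirer offers 74.52 and keeps 300 − 74.52 = 225.48.
Round 3 (the target proposes): the acquirer can get 225.48 next round, worth 0.54 × 225.48 = 121.7592 now, so the target offers 121.7592, keeping 178.2408.
Round 2 (the acquirer proposes): the target can get 178.2408 next round, worth 0.54 × 178.2408 = 96.250032 now; the acquirer offers that and keeps 203.749968.
Round 1 (the target proposes): the acquirer can get 203.749968 next round, worth 0.54 × 203.749968 = 110.02498272 now; the target offers that and keeps 189.97501728.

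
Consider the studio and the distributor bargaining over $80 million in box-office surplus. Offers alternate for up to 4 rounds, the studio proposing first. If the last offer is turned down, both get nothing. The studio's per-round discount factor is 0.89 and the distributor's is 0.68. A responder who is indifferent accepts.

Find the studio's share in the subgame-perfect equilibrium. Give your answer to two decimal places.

Work backward from the last round.
Round 4 (the distributor proposes): rejection yields 0 for the studio; the distributor offers 0 and keeps 80.
Round 3 (the studio proposes): the distributor can get 80 next round, worth 0.68 × 80 = 54.4 now, so the studio offers 54.4, keeping 25.6.
Round 2 (the distributor proposes): the studio can get 25.6 next round, worth 0.89 × 25.6 = 22.784 now; the distributor offers that and keeps 57.216.
Round 1 (the studio proposes): the distributor can get 57.216 next round, worth 0.68 × 57.216 = 38.90688 now. The studio offers 38.90688 and keeps 80 − 38.90688 = 41.09312.

41.09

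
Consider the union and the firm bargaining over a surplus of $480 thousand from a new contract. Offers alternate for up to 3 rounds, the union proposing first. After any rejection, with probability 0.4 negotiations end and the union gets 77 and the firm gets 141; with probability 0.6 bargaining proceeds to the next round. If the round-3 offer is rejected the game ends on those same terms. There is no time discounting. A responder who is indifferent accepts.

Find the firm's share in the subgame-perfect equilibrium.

203.88

By backward induction:
Round 3 (the union proposes): the firm gets 141 if talks fail, so the union offers 141 and keeps 339.
Round 2 (the firm proposes): rejecting gives the union an expected 0.6 × 339 + 0.4 × 77 = 234.2, so the firm offers 234.2, keeping 245.8.
Round 1 (the union proposes): rejecting gives the firm an expected 0.6 × 245.8 + 0.4 × 141 = 203.88. The union offers 203.88 and keeps 480 − 203.88 = 276.12.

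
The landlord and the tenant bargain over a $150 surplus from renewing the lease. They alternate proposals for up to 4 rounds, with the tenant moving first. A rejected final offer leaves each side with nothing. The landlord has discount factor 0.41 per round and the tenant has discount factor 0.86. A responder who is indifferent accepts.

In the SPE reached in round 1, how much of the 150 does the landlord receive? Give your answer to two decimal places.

Round 4 (the landlord proposes): rejection yields 0 for the tenant; the landlord offers 0 and keeps 150.
Round 3 (the tenant proposes): the landlord can get 150 next round, worth 0.41 × 150 = 61.5 now, so the tenant offers 61.5, keeping 88.5.
Round 2 (the landlord proposes): the tenant can get 88.5 next round, worth 0.86 × 88.5 = 76.11 now, so the landlord offers 76.11, keeping 73.89.
Round 1 (the tenant proposes): the landlord can get 73.89 next round, worth 0.41 × 73.89 = 30.2949 now, so the tenant offers 30.2949, keeping 119.7051.

30.29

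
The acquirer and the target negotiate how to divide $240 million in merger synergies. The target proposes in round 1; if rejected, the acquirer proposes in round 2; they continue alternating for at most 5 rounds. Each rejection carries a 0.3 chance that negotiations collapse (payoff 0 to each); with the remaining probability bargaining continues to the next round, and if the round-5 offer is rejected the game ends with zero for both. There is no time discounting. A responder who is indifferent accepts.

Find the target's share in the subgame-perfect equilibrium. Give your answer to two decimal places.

164.90

Round 5 (the target proposes): the acquirer will accept anything ≥ 0, so the target offers 0 and keeps 240.
Round 4 (the acquirer proposes): rejecting gives the target an expected 0.7 × 240 = 168, so the acquirer offers 168, keeping 72.
Round 3 (the target proposes): rejecting gives the acquirer an expected 0.7 × 72 = 50.4; the target offers that and keeps 189.6.
Round 2 (the acquirer proposes): rejecting gives the target an expected 0.7 × 189.6 = 132.72; the acquirer offers that and keeps 107.28.
Round 1 (the target proposes): rejecting gives the acquirer an expected 0.7 × 107.28 = 75.096, so the target offers 75.096, keeping 164.904.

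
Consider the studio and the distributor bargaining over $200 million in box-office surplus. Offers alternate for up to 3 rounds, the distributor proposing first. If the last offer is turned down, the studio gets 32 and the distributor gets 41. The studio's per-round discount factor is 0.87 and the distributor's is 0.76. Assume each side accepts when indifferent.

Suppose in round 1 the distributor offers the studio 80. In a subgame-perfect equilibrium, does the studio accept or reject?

Accept

Round 3 (the distributor proposes): the studio gets 32 if talks fail, so the distributor offers 32 and keeps 168.
Round 2 (the studio proposes): the distributor can get 168 next round, worth 0.76 × 168 = 127.68 now. The studio offers 127.68 and keeps 200 − 127.68 = 72.32.
So by rejecting in round 1, the studio gets 72.32 next round, worth 0.87 × 72.32 = 62.9184 now.
Offer 80 ≥ 62.9184, so the studio accepts.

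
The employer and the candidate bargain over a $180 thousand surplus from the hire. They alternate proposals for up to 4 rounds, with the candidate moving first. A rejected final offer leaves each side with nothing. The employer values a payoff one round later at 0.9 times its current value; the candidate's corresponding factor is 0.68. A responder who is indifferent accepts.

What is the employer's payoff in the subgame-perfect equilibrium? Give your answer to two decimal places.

Round 4 (the employer proposes): rejection yields 0 for the candidate; the employer offers 0 and keeps 180.
Round 3 (the candidate proposes): the employer can get 180 next round, worth 0.9 × 180 = 162 now, so the candidate offers 162, keeping 18.
Round 2 (the employer proposes): the candidate can get 18 next round, worth 0.68 × 18 = 12.24 now. The employer offers 12.24 and keeps 180 − 12.24 = 167.76.
Round 1 (the candidate proposes): the employer can get 167.76 next round, worth 0.9 × 167.76 = 150.984 now; the candidate offers that and keeps 29.016.

150.98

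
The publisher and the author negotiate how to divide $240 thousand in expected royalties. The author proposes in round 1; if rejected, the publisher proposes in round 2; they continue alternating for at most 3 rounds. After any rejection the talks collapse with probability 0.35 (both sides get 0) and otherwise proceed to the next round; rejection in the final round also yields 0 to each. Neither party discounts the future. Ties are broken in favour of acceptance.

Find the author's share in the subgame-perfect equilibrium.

185.4

By backward induction:
Round 3 (the author proposes): the publisher will accept anything ≥ 0, so the author offers 0 and keeps 240.
Round 2 (the publisher proposes): rejecting gives the author an expected 0.65 × 240 = 156; the publisher offers that and keeps 84.
Round 1 (the author proposes): rejecting gives the publisher an expected 0.65 × 84 = 54.6. The author offers 54.6 and keeps 240 − 54.6 = 185.4.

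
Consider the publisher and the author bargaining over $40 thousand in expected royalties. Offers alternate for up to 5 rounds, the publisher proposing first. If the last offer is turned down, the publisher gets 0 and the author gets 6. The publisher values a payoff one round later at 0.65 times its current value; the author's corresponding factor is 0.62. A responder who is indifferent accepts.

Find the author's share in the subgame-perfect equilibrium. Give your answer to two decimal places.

Solve by backward induction from round 5.
Round 5 (the publisher proposes): the author gets 6 if talks fail, so the publisher offers 6 and keeps 34.
Round 4 (the author proposes): the publisher can get 34 next round, worth 0.65 × 34 = 22.1 now; the author offers that and keeps 17.9.
Round 3 (the publisher proposes): the author can get 17.9 next round, worth 0.62 × 17.9 = 11.098 now. The publisher offers 11.098 and keeps 40 − 11.098 = 28.902.
Round 2 (the author proposes): the publisher can get 28.902 next round, worth 0.65 × 28.902 = 18.7863 now, so the author offers 18.7863, keeping 21.2137.
Round 1 (the publisher proposes): the author can get 21.2137 next round, worth 0.62 × 21.2137 = 13.152494 now; the publisher offers that and keeps 26.847506.

13.15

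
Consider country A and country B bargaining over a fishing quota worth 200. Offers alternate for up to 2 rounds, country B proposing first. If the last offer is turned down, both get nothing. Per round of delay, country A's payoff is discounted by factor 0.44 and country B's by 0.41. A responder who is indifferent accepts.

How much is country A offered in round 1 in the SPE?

88

Round 2 (country A proposes): rejection yields 0 for country B; country A offers 0 and keeps 200.
Round 1 (country B proposes): country A can get 200 next round, worth 0.44 × 200 = 88 now; country B offers that and keeps 112.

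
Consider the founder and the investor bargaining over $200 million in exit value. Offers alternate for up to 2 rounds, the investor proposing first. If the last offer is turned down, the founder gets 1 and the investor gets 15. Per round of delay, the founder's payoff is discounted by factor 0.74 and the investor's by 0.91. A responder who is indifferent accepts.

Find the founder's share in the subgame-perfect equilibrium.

Round 2 (the founder proposes): the investor gets 15 if talks fail, so the founder offers 15 and keeps 185.
Round 1 (the investor proposes): the founder can get 185 next round, worth 0.74 × 185 = 136.9 now, so the investor offers 136.9, keeping 63.1.

136.9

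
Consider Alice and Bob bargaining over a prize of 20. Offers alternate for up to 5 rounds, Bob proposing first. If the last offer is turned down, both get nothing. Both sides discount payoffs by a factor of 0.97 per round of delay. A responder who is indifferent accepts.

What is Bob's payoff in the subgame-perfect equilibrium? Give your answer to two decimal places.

Round 5 (Bob proposes): Alice will accept anything ≥ 0, so Bob offers 0 and keeps 20.
Round 4 (Alice proposes): Bob can get 20 next round, worth 0.97 × 20 = 19.4 now; Alice offers that and keeps 0.6.
Round 3 (Bob proposes): Alice can get 0.6 next round, worth 0.97 × 0.6 = 0.582 now, so Bob offers 0.582, keeping 19.418.
Round 2 (Alice proposes): Bob can get 19.418 next round, worth 0.97 × 19.418 = 18.83546 now; Alice offers that and keeps 1.16454.
Round 1 (Bob proposes): Alice can get 1.16454 next round, worth 0.97 × 1.16454 = 1.1296038 now; Bob offers that and keeps 18.8703962.

18.87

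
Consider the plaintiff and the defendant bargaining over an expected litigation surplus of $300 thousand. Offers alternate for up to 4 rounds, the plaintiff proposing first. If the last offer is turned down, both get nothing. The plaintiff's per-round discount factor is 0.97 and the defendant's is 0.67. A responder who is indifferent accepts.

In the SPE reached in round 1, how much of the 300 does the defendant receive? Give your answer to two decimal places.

136.66

By backward induction:
Round 4 (the defendant proposes): the plaintiff will accept anything ≥ 0, so the defendant offers 0 and keeps 300.
Round 3 (the plaintiff proposes): the defendant can get 300 next round, worth 0.67 × 300 = 201 now. The plaintiff offers 201 and keeps 300 − 201 = 99.
Round 2 (the defendant proposes): the plaintiff can get 99 next round, worth 0.97 × 99 = 96.03 now, so the defendant offers 96.03, keeping 203.97.
Round 1 (the plaintiff proposes): the defendant can get 203.97 next round, worth 0.67 × 203.97 = 136.6599 now. The plaintiff offers 136.6599 and keeps 300 − 136.6599 = 163.3401.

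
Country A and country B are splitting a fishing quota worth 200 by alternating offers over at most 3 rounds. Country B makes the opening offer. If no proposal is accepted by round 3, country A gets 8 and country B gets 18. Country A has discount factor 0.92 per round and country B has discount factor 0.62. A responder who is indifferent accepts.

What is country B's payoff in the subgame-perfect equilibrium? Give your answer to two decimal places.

125.52

Round 3 (country B proposes): country A gets 8 if talks fail, so country B offers 8 and keeps 192.
Round 2 (country A proposes): country B can get 192 next round, worth 0.62 × 192 = 119.04 now; country A offers that and keeps 80.96.
Round 1 (country B proposes): country A can get 80.96 next round, worth 0.92 × 80.96 = 74.4832 now. Country B offers 74.4832 and keeps 200 − 74.4832 = 125.5168.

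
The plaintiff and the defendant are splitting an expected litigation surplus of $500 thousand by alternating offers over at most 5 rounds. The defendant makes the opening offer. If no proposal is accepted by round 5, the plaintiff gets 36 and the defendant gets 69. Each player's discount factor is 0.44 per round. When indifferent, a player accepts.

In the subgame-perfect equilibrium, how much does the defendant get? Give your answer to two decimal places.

Solve by backward induction from round 5.
Round 5 (the defendant proposes): the plaintiff gets 36 if talks fail, so the defendant offers 36 and keeps 464.
Round 4 (the plaintiff proposes): the defendant can get 464 next round, worth 0.44 × 464 = 204.16 now, so the plaintiff offers 204.16, keeping 295.84.
Round 3 (the defendant proposes): the plaintiff can get 295.84 next round, worth 0.44 × 295.84 = 130.1696 now. The defendant offers 130.1696 and keeps 500 − 130.1696 = 369.8304.
Round 2 (the plaintiff proposes): the defendant can get 369.8304 next round, worth 0.44 × 369.8304 = 162.725376 now; the plaintiff offers that and keeps 337.274624.
Round 1 (the defendant proposes): the plaintiff can get 337.274624 next round, worth 0.44 × 337.274624 = 148.40083456 now. The defendant offers 148.40083456 and keeps 500 − 148.40083456 = 351.59916544.

351.60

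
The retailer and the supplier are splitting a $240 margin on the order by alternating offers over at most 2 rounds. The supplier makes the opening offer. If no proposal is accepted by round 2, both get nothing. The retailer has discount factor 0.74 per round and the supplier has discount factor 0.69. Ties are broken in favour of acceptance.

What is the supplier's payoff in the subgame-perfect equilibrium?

62.4

Work backward from the last round.
Round 2 (the retailer proposes): rejection yields 0 for the supplier; the retailer offers 0 and keeps 240.
Round 1 (the supplier proposes): the retailer can get 240 next round, worth 0.74 × 240 = 177.6 now. The supplier offers 177.6 and keeps 240 − 177.6 = 62.4.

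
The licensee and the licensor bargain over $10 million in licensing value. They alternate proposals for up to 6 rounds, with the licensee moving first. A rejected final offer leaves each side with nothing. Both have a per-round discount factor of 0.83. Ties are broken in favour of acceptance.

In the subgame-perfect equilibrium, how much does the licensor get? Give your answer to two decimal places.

Round 6 (the licensor proposes): the licensee will accept anything ≥ 0, so the licensor offers 0 and keeps 10.
Round 5 (the licensee proposes): the licensor can get 10 next round, worth 0.83 × 10 = 8.3 now; the licensee offers that and keeps 1.7.
Round 4 (the licensor proposes): the licensee can get 1.7 next round, worth 0.83 × 1.7 = 1.411 now; the licensor offers that and keeps 8.589.
Round 3 (the licensee proposes): the licensor can get 8.589 next round, worth 0.83 × 8.589 = 7.12887 now. The licensee offers 7.12887 and keeps 10 − 7.12887 = 2.87113.
Round 2 (the licensor proposes): the licensee can get 2.87113 next round, worth 0.83 × 2.87113 = 2.3830379 now, so the licensor offers 2.3830379, keeping 7.6169621.
Round 1 (the licensee proposes): the licensor can get 7.6169621 next round, worth 0.83 × 7.6169621 = 6.322078543 now, so the licensee offers 6.322078543, keeping 3.677921457.

6.32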